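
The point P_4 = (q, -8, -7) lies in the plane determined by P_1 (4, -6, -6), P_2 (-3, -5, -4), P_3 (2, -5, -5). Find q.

3

Coplanarity requires P_1P_2 · (P_1P_3 × P_1P_4) = 0.
P_1P_2 = (-7, 1, 2), P_1P_3 = (-2, 1, 1); the triple product is linear in q with coefficient -1 and constant term 3.
Setting it to zero: q = 3.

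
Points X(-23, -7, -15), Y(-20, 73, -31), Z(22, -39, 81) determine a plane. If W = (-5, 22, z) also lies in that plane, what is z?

12

Coplanarity requires XY · (XZ × XW) = 0.
XY = (3, 80, -16), XZ = (45, -32, 96); the triple product is linear in z with coefficient -3696 and constant term 44352.
Setting it to zero: z = 12.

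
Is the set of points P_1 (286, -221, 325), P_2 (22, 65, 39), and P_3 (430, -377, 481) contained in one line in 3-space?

P_1P_2 = (-264, 286, -286), P_1P_3 = (144, -156, 156).
Each component of P_1P_3 is -6/11 times the corresponding component of P_1P_2, so P_1P_3 = -6/11·P_1P_2 and the points are collinear.

Yes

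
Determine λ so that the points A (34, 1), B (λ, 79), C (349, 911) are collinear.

Collinearity: (B − A) must be parallel to (C − A) = (315, 910).
Cross-multiplying the components: (λ − 34)·(910) = (78)·(315).
Solving gives λ = 61.

61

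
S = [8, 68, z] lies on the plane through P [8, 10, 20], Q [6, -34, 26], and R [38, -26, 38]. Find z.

Coplanarity requires PQ · (PR × PS) = 0.
PQ = (-2, -44, 6), PR = (30, -36, 18); the triple product is linear in z with coefficient 1392 and constant term -15312.
Setting it to zero: z = 11.

11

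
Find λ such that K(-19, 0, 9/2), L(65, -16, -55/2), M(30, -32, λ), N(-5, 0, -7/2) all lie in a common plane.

17/2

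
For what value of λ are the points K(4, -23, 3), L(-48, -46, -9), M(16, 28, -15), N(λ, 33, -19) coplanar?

12

Coplanarity ⇔ det[KL; KM; KN] = 0.
Expanding, this is linear in λ: (1026)λ + (-12312) = 0.
So λ = 12.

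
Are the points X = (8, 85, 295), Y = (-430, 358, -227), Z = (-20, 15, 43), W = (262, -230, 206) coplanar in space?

Yes

A normal to the plane through X, Y, Z is n = XY × XZ = (-105336, -95760, 38304).
The plane has equation n·P = 2317392. For W: n·W = 2317392.
Equal, so W lies in the plane and all four are coplanar.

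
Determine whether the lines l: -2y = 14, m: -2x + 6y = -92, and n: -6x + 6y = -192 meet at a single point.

Lines aᵢx + bᵢy = cᵢ with pairwise distinct directions are concurrent exactly when det[aᵢ bᵢ cᵢ] = 0.
Here the determinant is 0.
It vanishes, so the lines are concurrent at (25, -7).

Yes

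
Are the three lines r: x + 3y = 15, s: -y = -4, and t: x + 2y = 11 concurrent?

The three lines meet at one point iff the augmented coefficient matrix [aᵢ bᵢ cᵢ] has rank < 3, i.e. its determinant vanishes.
Here the determinant is 0.
It vanishes, so the lines are concurrent at (3, 4).

Yes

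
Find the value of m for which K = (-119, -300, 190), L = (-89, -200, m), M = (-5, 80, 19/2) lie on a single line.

285/2

Direction KM = (114, 380, -361/2). From the x-coordinate of L, the parameter along the line is τ = (-89 − (-119))/114 = 5/19.
Then m = 190 + 5/19·(-361/2) = 285/2.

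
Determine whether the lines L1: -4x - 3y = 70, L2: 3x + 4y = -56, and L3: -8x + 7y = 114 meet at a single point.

Yes

Intersecting L1 and L2: solving the 2×2 system gives (x, y) = (-16, -2).
Substitute into L3: (-8)(-16) + (7)(-2) = 114.
This equals 114, so (-16, -2) lies on all three lines and they are concurrent.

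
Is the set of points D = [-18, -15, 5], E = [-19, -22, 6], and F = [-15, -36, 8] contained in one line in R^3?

No

DE = (-1, -7, 1), DF = (3, -21, 3).
DE × DF = (0, 6, 42).
The cross product is nonzero, so the points do not lie on one line.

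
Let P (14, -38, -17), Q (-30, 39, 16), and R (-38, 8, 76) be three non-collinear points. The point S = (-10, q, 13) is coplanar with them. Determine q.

-6

The plane through P, Q, R has equation 5643x + 2376y + 1980z = -44946.
Substituting S: (2376)q + (-30690) = -44946, so q = -6.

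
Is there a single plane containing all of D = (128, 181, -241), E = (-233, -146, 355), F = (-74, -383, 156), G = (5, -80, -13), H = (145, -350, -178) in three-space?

The plane through D, E, F has normal n = DE × DF = (206325, 22925, 137550) and equation n·P = -2590525.
Checking the remaining points: n·G = -2590525, n·H = -2590525.
All equal -2590525, so all 5 points lie in one plane.

Yes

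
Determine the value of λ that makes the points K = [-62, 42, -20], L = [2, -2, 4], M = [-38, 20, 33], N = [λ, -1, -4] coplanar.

Coplanarity ⇔ det[KL; KM; KN] = 0.
Expanding, this is linear in λ: (-1804)λ + (3608) = 0.
So λ = 2.

2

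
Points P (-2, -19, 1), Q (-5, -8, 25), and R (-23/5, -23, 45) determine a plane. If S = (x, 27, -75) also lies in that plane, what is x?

A normal to the plane is n = PQ × PR = (580, 348/5, 203/5).
S lies in the plane iff n · PS = 0.
This gives (580)x + (1276) = 0, so x = -11/5.

-11/5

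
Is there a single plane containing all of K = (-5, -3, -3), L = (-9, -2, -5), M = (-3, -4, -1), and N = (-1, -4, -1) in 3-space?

Yes

A normal to the plane through K, L, M is n = KL × KM = (0, 4, 2).
The plane has equation n·P = -18. For N: n·N = -18.
Equal, so N lies in the plane and all four are coplanar.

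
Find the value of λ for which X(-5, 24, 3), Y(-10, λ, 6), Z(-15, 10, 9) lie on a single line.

Direction XZ = (-10, -14, 6). From the x-coordinate of Y, the parameter along the line is τ = (-10 − (-5))/(-10) = 1/2.
Then λ = 24 + 1/2·(-14) = 17.

17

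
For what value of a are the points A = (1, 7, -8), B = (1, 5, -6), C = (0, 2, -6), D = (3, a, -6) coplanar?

Coplanarity ⇔ det[AB; AC; AD] = 0.
Expanding, this is linear in a: (-2)a + (22) = 0.
So a = 11.

11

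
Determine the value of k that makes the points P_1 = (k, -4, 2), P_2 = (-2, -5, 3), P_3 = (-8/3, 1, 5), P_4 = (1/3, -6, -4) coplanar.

The points are coplanar iff P_1P_2 · (P_1P_3 × P_1P_4) = 0.
Expanding, this is linear in k: (40)k + (200/3) = 0.
So k = -5/3.

-5/3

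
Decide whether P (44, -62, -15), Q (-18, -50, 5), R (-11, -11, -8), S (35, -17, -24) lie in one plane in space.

A normal to the plane through P, Q, R is n = PQ × PR = (-936, -666, -2502).
The plane has equation n·X = 37638. For S: n·S = 38610.
38610 ≠ 37638, so S is off the plane.

No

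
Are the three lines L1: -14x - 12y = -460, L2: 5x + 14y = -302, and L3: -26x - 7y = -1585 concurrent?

No

Intersecting L1 and L2: solving the 2×2 system gives (x, y) = (74, -48).
Substitute into L3: (-26)(74) + (-7)(-48) = -1588.
But L3 requires -1585 ≠ -1588, so the three lines have no common point.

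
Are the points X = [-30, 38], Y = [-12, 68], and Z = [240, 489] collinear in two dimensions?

XY = (18, 30), XZ = (270, 451).
If collinear, XZ would be a scalar multiple of XY. But (18)·(451) ≠ (30)·(270) (difference 18), so they are not parallel; the points are not collinear.

No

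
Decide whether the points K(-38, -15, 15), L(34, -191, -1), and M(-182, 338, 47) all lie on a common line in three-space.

KL = (72, -176, -16), KM = (-144, 353, 32).
Comparing components 2 and 3: (-176)(32) − (-16)(353) = 16 ≠ 0, so KL and KM are not parallel and the points are not collinear.

No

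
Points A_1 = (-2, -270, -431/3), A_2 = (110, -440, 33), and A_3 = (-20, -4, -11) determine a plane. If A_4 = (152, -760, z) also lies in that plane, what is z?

Coplanarity requires A_1A_2 · (A_1A_3 × A_1A_4) = 0.
A_1A_2 = (112, -170, 530/3), A_1A_3 = (-18, 266, 398/3); the triple product is linear in z with coefficient 26732 and constant term 5907772/3.
Setting it to zero: z = -221/3.

-221/3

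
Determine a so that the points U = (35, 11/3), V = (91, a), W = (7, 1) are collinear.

9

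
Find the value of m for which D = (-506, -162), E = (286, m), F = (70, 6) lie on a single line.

The three points are collinear iff det[DE; DF] = 0.
This determinant is linear in m: (-576)m + (39744) = 0, so m = 69.

69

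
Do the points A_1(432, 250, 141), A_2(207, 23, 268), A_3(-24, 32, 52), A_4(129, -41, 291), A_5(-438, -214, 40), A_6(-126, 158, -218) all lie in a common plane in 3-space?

Yes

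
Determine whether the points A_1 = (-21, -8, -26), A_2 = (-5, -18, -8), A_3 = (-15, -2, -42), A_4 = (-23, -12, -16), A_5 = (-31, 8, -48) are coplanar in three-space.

The plane through A_1, A_2, A_3 has normal n = A_1A_2 × A_1A_3 = (52, 364, 156) and equation n·P = -8060.
Checking the remaining points: n·A_4 = -8060, n·A_5 = -6188.
Since n·A_5 = -6188 ≠ -8060, A_5 is off the plane and the points are not all coplanar.

No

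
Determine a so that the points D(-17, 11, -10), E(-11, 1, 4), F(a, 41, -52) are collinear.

-35

Collinearity requires DE × DF = 0; each component is linear in a.
The y-component gives (14)a + (490) = 0, so a = -35.
The remaining components then also vanish.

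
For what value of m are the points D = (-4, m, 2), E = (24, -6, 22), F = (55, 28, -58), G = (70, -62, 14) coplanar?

The points are coplanar iff DE · (DF × DG) = 0.
Expanding, this is linear in m: (3432)m + (-178464) = 0.
So m = 52.

52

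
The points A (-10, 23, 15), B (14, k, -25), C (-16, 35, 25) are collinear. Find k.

-25

Collinearity requires AB × AC = 0; each component is linear in k.
The x-component gives (10)k + (250) = 0, so k = -25.
The remaining components then also vanish.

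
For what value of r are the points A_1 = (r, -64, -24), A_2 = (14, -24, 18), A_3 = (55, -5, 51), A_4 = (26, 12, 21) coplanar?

-42

Coplanarity ⇔ det[A_1A_2; A_1A_3; A_1A_4] = 0.
Expanding, this is linear in r: (1131)r + (47502) = 0.
So r = -42.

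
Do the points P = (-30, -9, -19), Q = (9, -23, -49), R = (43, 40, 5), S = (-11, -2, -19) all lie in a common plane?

No

A normal to the plane through P, Q, R is n = PQ × PR = (1134, -3126, 2933).
The plane has equation n·X = -61613. For S: n·S = -61949.
-61949 ≠ -61613, so S is off the plane.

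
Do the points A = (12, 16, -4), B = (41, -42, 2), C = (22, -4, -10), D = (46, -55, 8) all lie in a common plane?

A normal to the plane through A, B, C is n = AB × AC = (468, 234, 0).
The plane has equation n·P = 9360. For D: n·D = 8658.
8658 ≠ 9360, so D is off the plane.

No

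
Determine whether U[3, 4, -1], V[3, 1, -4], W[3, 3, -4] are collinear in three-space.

No

UV = (0, -3, -3), UW = (0, -1, -3).
UV × UW = (6, 0, 0).
The cross product is nonzero, so the points do not lie on one line.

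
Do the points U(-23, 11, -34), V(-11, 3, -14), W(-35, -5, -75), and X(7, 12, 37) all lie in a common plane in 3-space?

No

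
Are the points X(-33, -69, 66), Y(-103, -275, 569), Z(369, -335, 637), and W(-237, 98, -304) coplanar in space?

No

With X as base: XY = (-70, -206, 503), XZ = (402, -266, 571), XW = (-204, 167, -370).
XZ × XW = (3063, 32256, 12870).
XY · (XZ × XW) = -385536.
Since -385536 ≠ 0, the four points are not coplanar.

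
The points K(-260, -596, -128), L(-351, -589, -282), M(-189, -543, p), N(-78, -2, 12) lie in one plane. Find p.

-24

Normal to plane KLN: n = (92456, -15288, -55328); plane equation n·P = -7844928.
Requiring n·M = -7844928: (-55328)p + (-9172800) = -7844928.
So p = -24.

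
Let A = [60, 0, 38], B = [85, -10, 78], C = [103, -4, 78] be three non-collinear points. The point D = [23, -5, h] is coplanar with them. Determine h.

Coplanarity requires AB · (AC × AD) = 0.
AB = (25, -10, 40), AC = (43, -4, 40); the triple product is linear in h with coefficient 330 and constant term -7260.
Setting it to zero: h = 22.

22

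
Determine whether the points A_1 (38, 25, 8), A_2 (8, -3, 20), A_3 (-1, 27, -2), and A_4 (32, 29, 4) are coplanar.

Yes

The four points are coplanar iff the 3×3 determinant with rows A_1A_2, A_1A_3, A_1A_4 is zero.
Rows: (-30, -28, 12), (-39, 2, -10), (-6, 4, -4).
Expanding along the first row: (-30)(32) − (-28)(96) + (12)(-144) = 0.
Zero determinant ⇒ coplanar.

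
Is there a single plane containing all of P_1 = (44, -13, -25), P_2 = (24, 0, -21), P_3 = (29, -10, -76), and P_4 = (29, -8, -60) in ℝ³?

With P_1 as base: P_1P_2 = (-20, 13, 4), P_1P_3 = (-15, 3, -51), P_1P_4 = (-15, 5, -35).
P_1P_3 × P_1P_4 = (150, 240, -30).
P_1P_2 · (P_1P_3 × P_1P_4) = 0.
The scalar triple product vanishes, so the four points are coplanar.

Yes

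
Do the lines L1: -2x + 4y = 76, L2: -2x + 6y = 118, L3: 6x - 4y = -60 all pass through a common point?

Yes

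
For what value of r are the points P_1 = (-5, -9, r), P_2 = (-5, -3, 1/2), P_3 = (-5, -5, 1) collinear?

2

Direction P_2P_3 = (0, -2, 1/2). From the y-coordinate of P_1, the parameter along the line is τ = (-9 − (-3))/(-2) = 3.
Then r = 1/2 + 3·(1/2) = 2.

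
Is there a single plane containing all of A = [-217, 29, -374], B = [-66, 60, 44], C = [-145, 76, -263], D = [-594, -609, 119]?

With A as base: AB = (151, 31, 418), AC = (72, 47, 111), AD = (-377, -638, 493).
AC × AD = (93989, -77343, -28217).
AB · (AC × AD) = 0.
The scalar triple product vanishes, so the four points are coplanar.

Yes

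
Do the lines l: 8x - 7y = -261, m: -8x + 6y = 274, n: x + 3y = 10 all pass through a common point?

No

Intersecting l and m: solving the 2×2 system gives (x, y) = (-44, -13).
Substitute into n: (1)(-44) + (3)(-13) = -83.
But n requires 10 ≠ -83, so the three lines have no common point.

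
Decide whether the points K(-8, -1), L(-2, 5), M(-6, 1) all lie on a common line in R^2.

KL = (6, 6), KM = (2, 2).
Checking proportionality: KM = 1/3·KL, so the vectors are parallel and the points are collinear.

Yes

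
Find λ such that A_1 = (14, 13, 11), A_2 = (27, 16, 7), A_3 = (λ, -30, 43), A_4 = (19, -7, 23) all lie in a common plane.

The points are coplanar iff A_1A_2 · (A_1A_3 × A_1A_4) = 0.
Expanding, this is linear in λ: (44)λ + (616) = 0.
So λ = -14.

-14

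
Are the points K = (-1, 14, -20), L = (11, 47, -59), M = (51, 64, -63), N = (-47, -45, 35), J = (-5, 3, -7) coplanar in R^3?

No

The plane through K, L, M has normal n = KL × KM = (531, -1512, -1116) and equation n·P = 621.
Checking the remaining points: n·N = 4023, n·J = 621.
Since n·N = 4023 ≠ 621, N is off the plane and the points are not all coplanar.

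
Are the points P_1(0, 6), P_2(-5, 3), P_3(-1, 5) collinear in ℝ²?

P_1P_2 = (-5, -3), P_1P_3 = (-1, -1).
Twice the signed area of △P_1P_2P_3 is (-5)(-1) − (-3)(-1) = 2.
The area is nonzero, so the three points are not collinear.

No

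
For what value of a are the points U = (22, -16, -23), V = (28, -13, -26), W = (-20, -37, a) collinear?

Direction UV = (6, 3, -3). From the x-coordinate of W, the parameter along the line is τ = (-20 − 22)/6 = -7.
Then a = (-23) + (-7)·(-3) = -2.

-2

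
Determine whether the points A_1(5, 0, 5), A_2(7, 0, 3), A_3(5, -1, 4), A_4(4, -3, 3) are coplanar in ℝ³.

Yes

A normal to the plane through A_1, A_2, A_3 is n = A_1A_2 × A_1A_3 = (-2, 2, -2).
The plane has equation n·P = -20. For A_4: n·A_4 = -20.
Equal, so A_4 lies in the plane and all four are coplanar.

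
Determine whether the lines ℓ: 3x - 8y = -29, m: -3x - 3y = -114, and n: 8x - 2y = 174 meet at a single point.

Lines aᵢx + bᵢy = cᵢ with pairwise distinct directions are concurrent exactly when det[aᵢ bᵢ cᵢ] = 0.
Here the determinant is 0.
It vanishes, so the lines are concurrent at (25, 13).

Yes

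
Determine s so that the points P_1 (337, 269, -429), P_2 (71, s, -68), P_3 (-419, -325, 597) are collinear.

60

Collinearity requires P_1P_2 × P_1P_3 = 0; each component is linear in s.
The x-component gives (1026)s + (-61560) = 0, so s = 60.
The remaining components then also vanish.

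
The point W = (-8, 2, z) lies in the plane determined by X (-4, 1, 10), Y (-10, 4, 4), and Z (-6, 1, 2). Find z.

Coplanarity requires XY · (XZ × XW) = 0.
XY = (-6, 3, -6), XZ = (-2, 0, -8); the triple product is linear in z with coefficient 6 and constant term 0.
Setting it to zero: z = 0.

0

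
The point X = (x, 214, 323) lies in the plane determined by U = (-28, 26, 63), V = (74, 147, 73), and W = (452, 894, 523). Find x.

-28

The plane through U, V, W has equation 46980x − 42120y + 30456z = -491832.
Substituting X: (46980)x + (823608) = -491832, so x = -28.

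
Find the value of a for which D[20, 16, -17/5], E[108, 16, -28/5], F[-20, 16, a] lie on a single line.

-12/5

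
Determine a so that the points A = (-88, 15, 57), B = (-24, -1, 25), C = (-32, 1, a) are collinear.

Collinearity requires AB × AC = 0; each component is linear in a.
The x-component gives (-16)a + (464) = 0, so a = 29.
The remaining components then also vanish.

29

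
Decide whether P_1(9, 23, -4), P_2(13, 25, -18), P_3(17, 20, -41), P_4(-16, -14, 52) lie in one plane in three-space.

Yes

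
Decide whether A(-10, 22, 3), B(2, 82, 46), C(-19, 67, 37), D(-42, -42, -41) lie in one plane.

Yes

The four points are coplanar iff the 3×3 determinant with rows AB, AC, AD is zero.
Rows: (12, 60, 43), (-9, 45, 34), (-32, -64, -44).
Expanding along the first row: (12)(196) − (60)(1484) + (43)(2016) = 0.
Zero determinant ⇒ coplanar.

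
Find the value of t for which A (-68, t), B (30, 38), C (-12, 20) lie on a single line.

Collinearity: (A − B) must be parallel to (C − B) = (-42, -18).
Cross-multiplying the components: (t − 38)·(-42) = (-98)·(-18).
Solving gives t = -4.

-4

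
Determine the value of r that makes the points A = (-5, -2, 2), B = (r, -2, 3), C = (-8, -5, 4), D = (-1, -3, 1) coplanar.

Normal to plane ACD: n = (5, 5, 15); plane equation n·P = -5.
Requiring n·B = -5: (5)r + (35) = -5.
So r = -8.

-8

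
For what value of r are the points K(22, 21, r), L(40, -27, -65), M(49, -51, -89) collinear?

Collinearity requires KL × KM = 0; each component is linear in r.
The x-component gives (-24)r + (-408) = 0, so r = -17.
The remaining components then also vanish.

-17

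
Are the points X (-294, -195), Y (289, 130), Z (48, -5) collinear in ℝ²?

No

XY = (583, 325), XZ = (342, 190).
If collinear, XZ would be a scalar multiple of XY. But (583)·(190) ≠ (325)·(342) (difference -380), so they are not parallel; the points are not collinear.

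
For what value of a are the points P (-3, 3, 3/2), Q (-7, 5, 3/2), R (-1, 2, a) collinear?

Collinearity requires PQ × PR = 0; each component is linear in a.
The x-component gives (2)a + (-3) = 0, so a = 3/2.
The remaining components then also vanish.

3/2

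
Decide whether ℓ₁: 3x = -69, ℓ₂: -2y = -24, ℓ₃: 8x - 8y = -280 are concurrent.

Yes

Lines aᵢx + bᵢy = cᵢ with pairwise distinct directions are concurrent exactly when det[aᵢ bᵢ cᵢ] = 0.
Here the determinant is 0.
It vanishes, so the lines are concurrent at (-23, 12).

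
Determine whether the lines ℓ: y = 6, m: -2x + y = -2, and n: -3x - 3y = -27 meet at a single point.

No

Lines aᵢx + bᵢy = cᵢ with pairwise distinct directions are concurrent exactly when det[aᵢ bᵢ cᵢ] = 0.
Here the determinant is 6.
Nonzero, so no common point exists.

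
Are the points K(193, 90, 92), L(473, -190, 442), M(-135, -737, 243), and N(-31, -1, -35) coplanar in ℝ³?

Yes

With K as base: KL = (280, -280, 350), KM = (-328, -827, 151), KN = (-224, -91, -127).
KM × KN = (118770, -75480, -155400).
KL · (KM × KN) = 0.
The scalar triple product vanishes, so the four points are coplanar.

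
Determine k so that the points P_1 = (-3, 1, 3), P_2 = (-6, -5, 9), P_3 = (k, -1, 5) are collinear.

-4

Direction P_1P_2 = (-3, -6, 6). From the y-coordinate of P_3, the parameter along the line is τ = (-1 − 1)/(-6) = 1/3.
Then k = (-3) + 1/3·(-3) = -4.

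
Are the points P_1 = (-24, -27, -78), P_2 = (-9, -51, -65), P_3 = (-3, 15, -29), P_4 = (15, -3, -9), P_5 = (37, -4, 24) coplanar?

The plane through P_1, P_2, P_3 has normal n = P_1P_2 × P_1P_3 = (-1722, -462, 1134) and equation n·P = -34650.
Checking the remaining points: n·P_4 = -34650, n·P_5 = -34650.
All equal -34650, so all 5 points lie in one plane.

Yes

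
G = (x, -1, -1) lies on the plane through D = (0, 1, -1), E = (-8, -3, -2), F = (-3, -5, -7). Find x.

-5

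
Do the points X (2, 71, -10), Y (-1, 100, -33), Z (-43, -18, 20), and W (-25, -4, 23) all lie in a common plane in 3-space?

No

With X as base: XY = (-3, 29, -23), XZ = (-45, -89, 30), XW = (-27, -75, 33).
XZ × XW = (-687, 675, 972).
XY · (XZ × XW) = -720.
Since -720 ≠ 0, the four points are not coplanar.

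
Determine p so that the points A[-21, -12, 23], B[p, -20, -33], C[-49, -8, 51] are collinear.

Collinearity requires AB × AC = 0; each component is linear in p.
The y-component gives (-28)p + (980) = 0, so p = 35.
The remaining components then also vanish.

35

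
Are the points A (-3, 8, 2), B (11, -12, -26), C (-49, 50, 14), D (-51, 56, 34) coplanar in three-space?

No

A normal to the plane through A, B, C is n = AB × AC = (936, 1120, -332).
The plane has equation n·P = 5488. For D: n·D = 3696.
3696 ≠ 5488, so D is off the plane.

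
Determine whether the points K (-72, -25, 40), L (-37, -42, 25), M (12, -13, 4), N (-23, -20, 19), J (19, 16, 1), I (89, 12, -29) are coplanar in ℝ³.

Yes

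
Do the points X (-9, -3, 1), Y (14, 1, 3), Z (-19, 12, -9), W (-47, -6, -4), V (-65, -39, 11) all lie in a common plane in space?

No

The plane through X, Y, Z has normal n = XY × XZ = (-70, 210, 385) and equation n·P = 385.
Checking the remaining points: n·W = 490, n·V = 595.
Since n·W = 490 ≠ 385, W is off the plane and the points are not all coplanar.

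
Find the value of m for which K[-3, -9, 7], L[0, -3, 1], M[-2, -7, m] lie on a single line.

5

Collinearity requires KL × KM = 0; each component is linear in m.
The x-component gives (6)m + (-30) = 0, so m = 5.
The remaining components then also vanish.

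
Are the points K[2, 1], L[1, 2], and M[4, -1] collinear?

Yes

KL = (-1, 1), KM = (2, -2).
det[KL; KM] = (-1)(-2) − (1)(2) = 0.
The determinant is zero, so the points are collinear.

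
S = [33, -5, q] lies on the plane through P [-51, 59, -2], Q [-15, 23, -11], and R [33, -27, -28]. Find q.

27

A normal to the plane is n = PQ × PR = (162, 180, -72).
S lies in the plane iff n · PS = 0.
This gives (-72)q + (1944) = 0, so q = 27.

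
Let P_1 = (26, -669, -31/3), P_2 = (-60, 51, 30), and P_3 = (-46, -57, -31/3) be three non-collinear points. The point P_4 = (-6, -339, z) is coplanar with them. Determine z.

A normal to the plane is n = P_1P_2 × P_1P_3 = (-24684, -2904, -792).
P_4 lies in the plane iff n · P_1P_4 = 0.
This gives (-792)z + (-176616) = 0, so z = -223.

-223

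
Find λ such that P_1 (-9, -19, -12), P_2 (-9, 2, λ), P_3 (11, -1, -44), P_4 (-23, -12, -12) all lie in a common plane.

-36

Normal to plane P_1P_3P_4: n = (224, 448, 392); plane equation n·P = -15232.
Requiring n·P_2 = -15232: (392)λ + (-1120) = -15232.
So λ = -36.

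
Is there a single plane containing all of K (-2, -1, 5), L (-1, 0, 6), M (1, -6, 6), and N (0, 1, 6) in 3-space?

With K as base: KL = (1, 1, 1), KM = (3, -5, 1), KN = (2, 2, 1).
KM × KN = (-7, -1, 16).
KL · (KM × KN) = 8.
Since 8 ≠ 0, the four points are not coplanar.

No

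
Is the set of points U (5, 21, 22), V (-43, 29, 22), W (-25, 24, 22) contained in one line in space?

No

UV = (-48, 8, 0), UW = (-30, 3, 0).
UV × UW = (0, 0, 96).
The cross product is nonzero, so the points do not lie on one line.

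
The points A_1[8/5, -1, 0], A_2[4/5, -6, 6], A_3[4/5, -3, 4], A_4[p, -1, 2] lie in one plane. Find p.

Coplanarity ⇔ det[A_1A_2; A_1A_3; A_1A_4] = 0.
Expanding, this is linear in p: (-8)p + (8) = 0.
So p = 1.

1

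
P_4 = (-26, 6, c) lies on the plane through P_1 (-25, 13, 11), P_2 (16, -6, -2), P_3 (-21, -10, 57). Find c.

The plane through P_1, P_2, P_3 has equation −1173x − 1938y − 867z = -5406.
Substituting P_4: (-867)c + (18870) = -5406, so c = 28.

28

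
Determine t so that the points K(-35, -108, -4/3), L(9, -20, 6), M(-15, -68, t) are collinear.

2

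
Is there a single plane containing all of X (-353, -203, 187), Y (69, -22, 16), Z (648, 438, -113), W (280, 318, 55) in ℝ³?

Yes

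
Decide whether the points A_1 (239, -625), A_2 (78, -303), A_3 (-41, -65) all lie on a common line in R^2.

A_1A_2 = (-161, 322), A_1A_3 = (-280, 560).
Twice the signed area of △A_1A_2A_3 is (-161)(560) − (322)(-280) = 0.
The triangle is degenerate (zero area), so the points are collinear.

Yes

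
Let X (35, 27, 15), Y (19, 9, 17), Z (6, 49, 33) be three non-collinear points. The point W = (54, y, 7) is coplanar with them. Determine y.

27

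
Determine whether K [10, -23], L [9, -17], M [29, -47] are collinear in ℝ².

KL = (-1, 6), KM = (19, -24).
If collinear, KM would be a scalar multiple of KL. But (-1)·(-24) ≠ (6)·(19) (difference -90), so they are not parallel; the points are not collinear.

No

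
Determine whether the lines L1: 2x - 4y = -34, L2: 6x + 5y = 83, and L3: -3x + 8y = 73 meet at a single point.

The three lines meet at one point iff the augmented coefficient matrix [aᵢ bᵢ cᵢ] has rank < 3, i.e. its determinant vanishes.
Here the determinant is 8.
Nonzero, so no common point exists.

No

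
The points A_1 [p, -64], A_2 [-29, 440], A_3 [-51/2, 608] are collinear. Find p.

The three points are collinear iff det[A_1A_2; A_1A_3] = 0.
This determinant is linear in p: (-168)p + (-6636) = 0, so p = -79/2.

-79/2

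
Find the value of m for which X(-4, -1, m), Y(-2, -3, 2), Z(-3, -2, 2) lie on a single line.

Direction YZ = (-1, 1, 0). From the x-coordinate of X, the parameter along the line is τ = (-4 − (-2))/(-1) = 2.
Then m = 2 + 2·(0) = 2.

2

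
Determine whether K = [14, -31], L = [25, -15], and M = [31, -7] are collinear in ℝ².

KL = (11, 16), KM = (17, 24).
If collinear, KM would be a scalar multiple of KL. But (11)·(24) ≠ (16)·(17) (difference -8), so they are not parallel; the points are not collinear.

No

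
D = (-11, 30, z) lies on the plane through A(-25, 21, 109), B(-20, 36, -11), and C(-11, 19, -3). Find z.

-59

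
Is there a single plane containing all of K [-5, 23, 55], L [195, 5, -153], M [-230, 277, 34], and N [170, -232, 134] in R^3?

Yes

The four points are coplanar iff the 3×3 determinant with rows KL, KM, KN is zero.
Rows: (200, -18, -208), (-225, 254, -21), (175, -255, 79).
Expanding along the first row: (200)(14711) − (-18)(-14100) + (-208)(12925) = 0.
Zero determinant ⇒ coplanar.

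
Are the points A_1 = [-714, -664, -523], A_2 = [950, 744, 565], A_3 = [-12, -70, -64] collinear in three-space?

A_1A_2 = (1664, 1408, 1088), A_1A_3 = (702, 594, 459).
Each component of A_1A_3 is 27/64 times the corresponding component of A_1A_2, so A_1A_3 = 27/64·A_1A_2 and the points are collinear.

Yes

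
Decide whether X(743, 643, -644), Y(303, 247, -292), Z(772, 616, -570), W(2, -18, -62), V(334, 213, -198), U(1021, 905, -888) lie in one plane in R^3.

No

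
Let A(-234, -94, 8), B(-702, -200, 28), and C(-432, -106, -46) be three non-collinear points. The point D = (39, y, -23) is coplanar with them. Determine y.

Coplanarity requires AB · (AC × AD) = 0.
AB = (-468, -106, 20), AC = (-198, -12, -54); the triple product is linear in y with coefficient -29232 and constant term -643104.
Setting it to zero: y = -22.

-22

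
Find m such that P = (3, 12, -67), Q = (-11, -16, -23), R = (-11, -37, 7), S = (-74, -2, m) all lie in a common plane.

-25

The points are coplanar iff PQ · (PR × PS) = 0.
Expanding, this is linear in m: (294)m + (7350) = 0.
So m = -25.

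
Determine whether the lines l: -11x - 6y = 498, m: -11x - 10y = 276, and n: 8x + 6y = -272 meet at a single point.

No

Lines aᵢx + bᵢy = cᵢ with pairwise distinct directions are concurrent exactly when det[aᵢ bᵢ cᵢ] = 0.
Here the determinant is -28.
Nonzero, so no common point exists.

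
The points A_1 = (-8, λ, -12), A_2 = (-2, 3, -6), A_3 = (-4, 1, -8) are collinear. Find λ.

-3

Direction A_2A_3 = (-2, -2, -2). From the x-coordinate of A_1, the parameter along the line is τ = (-8 − (-2))/(-2) = 3.
Then λ = 3 + 3·(-2) = -3.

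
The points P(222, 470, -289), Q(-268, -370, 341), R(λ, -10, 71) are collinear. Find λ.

-58

Collinearity requires PQ × PR = 0; each component is linear in λ.
The y-component gives (630)λ + (36540) = 0, so λ = -58.
The remaining components then also vanish.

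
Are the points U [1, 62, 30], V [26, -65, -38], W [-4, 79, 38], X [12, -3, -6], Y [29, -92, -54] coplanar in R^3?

Yes

The plane through U, V, W has normal n = UV × UW = (140, 140, -210) and equation n·P = 2520.
Checking the remaining points: n·X = 2520, n·Y = 2520.
All equal 2520, so all 5 points lie in one plane.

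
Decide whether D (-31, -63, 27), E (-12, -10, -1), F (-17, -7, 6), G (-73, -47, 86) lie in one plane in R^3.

With D as base: DE = (19, 53, -28), DF = (14, 56, -21), DG = (-42, 16, 59).
DF × DG = (3640, 56, 2576).
DE · (DF × DG) = 0.
The scalar triple product vanishes, so the four points are coplanar.

Yes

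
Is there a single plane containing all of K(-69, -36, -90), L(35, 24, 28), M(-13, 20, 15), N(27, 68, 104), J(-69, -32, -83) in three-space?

Yes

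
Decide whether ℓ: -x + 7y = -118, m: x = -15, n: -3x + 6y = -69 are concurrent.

Lines aᵢx + bᵢy = cᵢ with pairwise distinct directions are concurrent exactly when det[aᵢ bᵢ cᵢ] = 0.
Here the determinant is 0.
It vanishes, so the lines are concurrent at (-15, -19).

Yes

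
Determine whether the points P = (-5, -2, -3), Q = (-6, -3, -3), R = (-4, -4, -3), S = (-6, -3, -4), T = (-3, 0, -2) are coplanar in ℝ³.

No

The plane through P, Q, R has normal n = PQ × PR = (0, 0, 3) and equation n·X = -9.
Checking the remaining points: n·S = -12, n·T = -6.
Since n·S = -12 ≠ -9, S is off the plane and the points are not all coplanar.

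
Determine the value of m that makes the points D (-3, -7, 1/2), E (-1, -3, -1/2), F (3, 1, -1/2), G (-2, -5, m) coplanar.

0

The points are coplanar iff DE · (DF × DG) = 0.
Expanding, this is linear in m: (-8)m + (0) = 0.
So m = 0.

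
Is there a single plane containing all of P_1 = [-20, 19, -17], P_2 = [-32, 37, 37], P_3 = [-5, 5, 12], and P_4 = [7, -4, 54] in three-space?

With P_1 as base: P_1P_2 = (-12, 18, 54), P_1P_3 = (15, -14, 29), P_1P_4 = (27, -23, 71).
P_1P_3 × P_1P_4 = (-327, -282, 33).
P_1P_2 · (P_1P_3 × P_1P_4) = 630.
Since 630 ≠ 0, the four points are not coplanar.

No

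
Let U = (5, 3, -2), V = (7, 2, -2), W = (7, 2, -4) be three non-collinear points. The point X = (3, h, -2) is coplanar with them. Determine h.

4

Coplanarity requires UV · (UW × UX) = 0.
UV = (2, -1, 0), UW = (2, -1, -2); the triple product is linear in h with coefficient 4 and constant term -16.
Setting it to zero: h = 4.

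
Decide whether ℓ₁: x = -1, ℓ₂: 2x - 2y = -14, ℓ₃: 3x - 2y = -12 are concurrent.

Intersecting ℓ₁ and ℓ₂: solving the 2×2 system gives (x, y) = (-1, 6).
Substitute into ℓ₃: (3)(-1) + (-2)(6) = -15.
But ℓ₃ requires -12 ≠ -15, so the three lines have no common point.

No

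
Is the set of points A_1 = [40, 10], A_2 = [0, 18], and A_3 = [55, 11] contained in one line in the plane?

A_1A_2 = (-40, 8), A_1A_3 = (15, 1).
Twice the signed area of △A_1A_2A_3 is (-40)(1) − (8)(15) = -160.
The area is nonzero, so the three points are not collinear.

No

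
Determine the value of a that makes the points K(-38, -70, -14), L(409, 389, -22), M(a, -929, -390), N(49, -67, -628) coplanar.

Normal to plane KLN: n = (-281802, 273762, -38592); plane equation n·P = -7914576.
Requiring n·M = -7914576: (-281802)a + (-239274018) = -7914576.
So a = -821.

-821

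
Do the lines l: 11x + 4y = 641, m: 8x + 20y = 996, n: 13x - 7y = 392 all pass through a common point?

No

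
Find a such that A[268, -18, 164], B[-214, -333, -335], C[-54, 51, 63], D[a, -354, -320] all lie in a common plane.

Normal to plane ABC: n = (66246, 111996, -134688); plane equation n·P = -6350832.
Requiring n·D = -6350832: (66246)a + (3453576) = -6350832.
So a = -148.

-148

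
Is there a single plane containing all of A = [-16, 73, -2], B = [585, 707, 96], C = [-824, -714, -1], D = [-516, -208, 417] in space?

With A as base: AB = (601, 634, 98), AC = (-808, -787, 1), AD = (-500, -281, 419).
AC × AD = (-329472, 338052, -166452).
AB · (AC × AD) = 0.
The scalar triple product vanishes, so the four points are coplanar.

Yes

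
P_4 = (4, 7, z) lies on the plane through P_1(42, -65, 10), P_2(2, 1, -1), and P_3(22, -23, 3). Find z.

A normal to the plane is n = P_1P_2 × P_1P_3 = (0, -60, -360).
P_4 lies in the plane iff n · P_1P_4 = 0.
This gives (-360)z + (-720) = 0, so z = -2.

-2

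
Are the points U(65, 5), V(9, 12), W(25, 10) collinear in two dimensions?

UV = (-56, 7), UW = (-40, 5).
Checking proportionality: UW = 5/7·UV, so the vectors are parallel and the points are collinear.

Yes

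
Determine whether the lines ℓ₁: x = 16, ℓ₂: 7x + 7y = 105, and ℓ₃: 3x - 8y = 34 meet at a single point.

Lines aᵢx + bᵢy = cᵢ with pairwise distinct directions are concurrent exactly when det[aᵢ bᵢ cᵢ] = 0.
Here the determinant is -154.
Nonzero, so no common point exists.

No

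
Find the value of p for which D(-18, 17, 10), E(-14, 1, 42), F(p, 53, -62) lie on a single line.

Collinearity requires DE × DF = 0; each component is linear in p.
The y-component gives (32)p + (864) = 0, so p = -27.
The remaining components then also vanish.

-27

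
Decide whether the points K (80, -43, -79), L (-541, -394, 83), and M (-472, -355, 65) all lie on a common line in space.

Yes

KL = (-621, -351, 162), KM = (-552, -312, 144).
KL × KM = (0, 0, 0).
The cross product vanishes, so the three points are collinear.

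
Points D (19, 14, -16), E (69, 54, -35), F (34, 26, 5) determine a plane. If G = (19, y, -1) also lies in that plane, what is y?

14

Coplanarity requires DE · (DF × DG) = 0.
DE = (50, 40, -19), DF = (15, 12, 21); the triple product is linear in y with coefficient -1335 and constant term 18690.
Setting it to zero: y = 14.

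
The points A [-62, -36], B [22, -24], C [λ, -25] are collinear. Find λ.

15

The three points are collinear iff det[AB; AC] = 0.
This determinant is linear in λ: (-12)λ + (180) = 0, so λ = 15.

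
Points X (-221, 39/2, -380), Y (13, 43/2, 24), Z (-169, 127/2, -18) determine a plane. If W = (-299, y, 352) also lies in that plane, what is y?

A normal to the plane is n = XY × XZ = (-17052, -63700, 10192).
W lies in the plane iff n · XW = 0.
This gives (-63700)y + (10032750) = 0, so y = 315/2.

315/2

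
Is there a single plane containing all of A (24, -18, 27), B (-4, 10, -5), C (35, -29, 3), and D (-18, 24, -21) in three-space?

Yes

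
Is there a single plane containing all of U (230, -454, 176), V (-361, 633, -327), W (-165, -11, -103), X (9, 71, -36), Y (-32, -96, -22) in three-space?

The plane through U, V, W has normal n = UV × UW = (-80444, 33796, 167552) and equation n·P = -4356352.
Checking the remaining points: n·X = -4356352, n·Y = -4356352.
All equal -4356352, so all 5 points lie in one plane.

Yes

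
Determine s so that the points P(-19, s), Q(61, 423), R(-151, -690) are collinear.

3

The three points are collinear iff det[PQ; PR] = 0.
This determinant is linear in s: (-212)s + (636) = 0, so s = 3.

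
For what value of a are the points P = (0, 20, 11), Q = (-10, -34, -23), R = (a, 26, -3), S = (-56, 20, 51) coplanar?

Normal to plane PQS: n = (-2160, 2304, -3024); plane equation n·X = 12816.
Requiring n·R = 12816: (-2160)a + (68976) = 12816.
So a = 26.

26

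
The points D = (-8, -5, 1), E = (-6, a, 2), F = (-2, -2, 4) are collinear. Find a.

-4

Direction DF = (6, 3, 3). From the x-coordinate of E, the parameter along the line is τ = (-6 − (-8))/6 = 1/3.
Then a = (-5) + 1/3·(3) = -4.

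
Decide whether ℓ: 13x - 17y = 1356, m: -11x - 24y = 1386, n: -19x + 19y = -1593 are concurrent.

No

Intersecting ℓ and m: solving the 2×2 system gives (x, y) = (18, -66).
Substitute into n: (-19)(18) + (19)(-66) = -1596.
But n requires -1593 ≠ -1596, so the three lines have no common point.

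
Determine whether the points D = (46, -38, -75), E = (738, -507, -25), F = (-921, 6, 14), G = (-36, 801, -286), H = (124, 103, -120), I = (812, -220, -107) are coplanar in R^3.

The plane through D, E, F has normal n = DE × DF = (-43941, -109938, -423075) and equation n·P = 33886983.
Checking the remaining points: n·G = 34520988, n·H = 33996702, n·I = 33775293.
Since n·G = 34520988 ≠ 33886983, G is off the plane and the points are not all coplanar.

No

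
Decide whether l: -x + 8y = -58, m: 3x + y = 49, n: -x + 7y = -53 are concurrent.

Yes

The three lines meet at one point iff the augmented coefficient matrix [aᵢ bᵢ cᵢ] has rank < 3, i.e. its determinant vanishes.
Here the determinant is 0.
It vanishes, so the lines are concurrent at (18, -5).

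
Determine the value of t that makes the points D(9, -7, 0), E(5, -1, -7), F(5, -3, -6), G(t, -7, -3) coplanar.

Normal to plane DEF: n = (-8, 4, 8); plane equation n·P = -100.
Requiring n·G = -100: (-8)t + (-52) = -100.
So t = 6.

6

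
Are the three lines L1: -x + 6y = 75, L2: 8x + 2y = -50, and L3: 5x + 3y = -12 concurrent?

Lines aᵢx + bᵢy = cᵢ with pairwise distinct directions are concurrent exactly when det[aᵢ bᵢ cᵢ] = 0.
Here the determinant is 0.
It vanishes, so the lines are concurrent at (-9, 11).

Yes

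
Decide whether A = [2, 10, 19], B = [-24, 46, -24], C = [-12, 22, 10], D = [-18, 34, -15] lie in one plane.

A normal to the plane through A, B, C is n = AB × AC = (192, 368, 192).
The plane has equation n·P = 7712. For D: n·D = 6176.
6176 ≠ 7712, so D is off the plane.

No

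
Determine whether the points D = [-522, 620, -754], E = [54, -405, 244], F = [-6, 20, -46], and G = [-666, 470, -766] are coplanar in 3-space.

Yes

A normal to the plane through D, E, F is n = DE × DF = (-126900, 107160, 183300).
The plane has equation n·P = -5527200. For G: n·G = -5527200.
Equal, so G lies in the plane and all four are coplanar.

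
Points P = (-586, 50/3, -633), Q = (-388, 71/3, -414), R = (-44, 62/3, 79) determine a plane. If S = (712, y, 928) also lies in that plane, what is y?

137/3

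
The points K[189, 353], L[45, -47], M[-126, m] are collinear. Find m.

-522

The three points are collinear iff det[KL; KM] = 0.
This determinant is linear in m: (-144)m + (-75168) = 0, so m = -522.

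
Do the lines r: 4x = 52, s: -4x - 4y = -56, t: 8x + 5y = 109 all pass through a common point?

Yes

Intersecting r and s: solving the 2×2 system gives (x, y) = (13, 1).
Substitute into t: (8)(13) + (5)(1) = 109.
This equals 109, so (13, 1) lies on all three lines and they are concurrent.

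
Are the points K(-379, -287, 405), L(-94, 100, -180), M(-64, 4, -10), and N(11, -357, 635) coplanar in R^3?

No

With K as base: KL = (285, 387, -585), KM = (315, 291, -415), KN = (390, -70, 230).
KM × KN = (37880, -234300, -135540).
KL · (KM × KN) = -587400.
Since -587400 ≠ 0, the four points are not coplanar.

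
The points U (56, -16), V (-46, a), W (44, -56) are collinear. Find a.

-356

The three points are collinear iff det[UV; UW] = 0.
This determinant is linear in a: (12)a + (4272) = 0, so a = -356.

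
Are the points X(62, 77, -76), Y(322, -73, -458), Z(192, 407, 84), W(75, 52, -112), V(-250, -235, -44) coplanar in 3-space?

No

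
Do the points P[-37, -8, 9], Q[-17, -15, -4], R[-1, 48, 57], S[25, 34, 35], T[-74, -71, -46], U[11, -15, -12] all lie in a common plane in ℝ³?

Yes

The plane through P, Q, R has normal n = PQ × PR = (392, -1428, 1372) and equation n·X = 9268.
Checking the remaining points: n·S = 9268, n·T = 9268, n·U = 9268.
All equal 9268, so all 6 points lie in one plane.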